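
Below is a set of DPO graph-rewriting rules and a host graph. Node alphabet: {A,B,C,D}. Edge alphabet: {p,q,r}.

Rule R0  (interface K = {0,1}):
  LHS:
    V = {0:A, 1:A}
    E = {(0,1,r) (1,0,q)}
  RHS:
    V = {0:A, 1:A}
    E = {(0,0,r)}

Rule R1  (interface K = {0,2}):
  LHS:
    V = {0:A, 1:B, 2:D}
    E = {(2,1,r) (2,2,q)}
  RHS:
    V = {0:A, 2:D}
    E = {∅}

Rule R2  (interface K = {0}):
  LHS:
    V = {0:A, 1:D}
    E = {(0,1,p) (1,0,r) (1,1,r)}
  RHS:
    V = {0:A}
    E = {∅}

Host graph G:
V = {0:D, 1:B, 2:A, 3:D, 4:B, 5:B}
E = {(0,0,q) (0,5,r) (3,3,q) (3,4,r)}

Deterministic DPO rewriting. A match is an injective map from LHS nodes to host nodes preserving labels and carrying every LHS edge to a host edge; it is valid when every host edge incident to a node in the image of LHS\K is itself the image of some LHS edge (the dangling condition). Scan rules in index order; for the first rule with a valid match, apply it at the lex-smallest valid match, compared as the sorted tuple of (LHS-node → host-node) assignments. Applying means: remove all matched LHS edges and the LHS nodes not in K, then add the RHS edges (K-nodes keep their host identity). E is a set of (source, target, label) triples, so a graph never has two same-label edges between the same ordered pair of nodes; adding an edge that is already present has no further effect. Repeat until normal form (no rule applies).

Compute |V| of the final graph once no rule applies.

Answer: 4

Steps:
initial: |V|=6 |E|=4  E = 0-q->0 0-r->5 3-q->3 3-r->4
step 1: apply R1 at {0↦2, 1↦4, 2↦3}  → |V|=5 |E|=2  E = 0-q->0 0-r->5
step 2: apply R1 at {0↦2, 1↦5, 2↦0}  → |V|=4 |E|=0  E = ∅
halt: no rule applies after step 2
NF nodes: {0:D, 1:B, 2:A, 3:D}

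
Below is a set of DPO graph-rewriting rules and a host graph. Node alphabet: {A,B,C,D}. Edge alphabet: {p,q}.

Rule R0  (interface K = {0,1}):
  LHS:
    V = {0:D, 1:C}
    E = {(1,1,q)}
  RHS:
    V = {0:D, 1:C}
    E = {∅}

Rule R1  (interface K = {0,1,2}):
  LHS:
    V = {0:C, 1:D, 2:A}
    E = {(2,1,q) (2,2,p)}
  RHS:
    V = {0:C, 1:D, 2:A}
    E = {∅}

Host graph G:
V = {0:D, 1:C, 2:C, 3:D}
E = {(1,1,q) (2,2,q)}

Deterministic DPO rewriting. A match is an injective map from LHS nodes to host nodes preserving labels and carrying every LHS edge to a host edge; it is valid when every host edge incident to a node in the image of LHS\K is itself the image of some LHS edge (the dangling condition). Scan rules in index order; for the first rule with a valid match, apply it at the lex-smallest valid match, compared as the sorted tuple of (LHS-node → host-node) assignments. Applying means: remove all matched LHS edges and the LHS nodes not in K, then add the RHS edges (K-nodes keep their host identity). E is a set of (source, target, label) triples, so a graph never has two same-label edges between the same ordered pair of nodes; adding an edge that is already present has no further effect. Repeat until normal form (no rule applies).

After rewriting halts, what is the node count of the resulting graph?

Answer: 4

Rewrite trace:
start.  V:4 E:2  edges: 1-q->1 2-q->2
1. fire R0 via {0↦0, 1↦1}  →  V:4 E:1  edges: 2-q->2
2. fire R0 via {0↦0, 1↦2}  →  V:4 E:0  edges: ∅
halt: no rule applies after step 2
NF nodes: {0:D, 1:C, 2:C, 3:D}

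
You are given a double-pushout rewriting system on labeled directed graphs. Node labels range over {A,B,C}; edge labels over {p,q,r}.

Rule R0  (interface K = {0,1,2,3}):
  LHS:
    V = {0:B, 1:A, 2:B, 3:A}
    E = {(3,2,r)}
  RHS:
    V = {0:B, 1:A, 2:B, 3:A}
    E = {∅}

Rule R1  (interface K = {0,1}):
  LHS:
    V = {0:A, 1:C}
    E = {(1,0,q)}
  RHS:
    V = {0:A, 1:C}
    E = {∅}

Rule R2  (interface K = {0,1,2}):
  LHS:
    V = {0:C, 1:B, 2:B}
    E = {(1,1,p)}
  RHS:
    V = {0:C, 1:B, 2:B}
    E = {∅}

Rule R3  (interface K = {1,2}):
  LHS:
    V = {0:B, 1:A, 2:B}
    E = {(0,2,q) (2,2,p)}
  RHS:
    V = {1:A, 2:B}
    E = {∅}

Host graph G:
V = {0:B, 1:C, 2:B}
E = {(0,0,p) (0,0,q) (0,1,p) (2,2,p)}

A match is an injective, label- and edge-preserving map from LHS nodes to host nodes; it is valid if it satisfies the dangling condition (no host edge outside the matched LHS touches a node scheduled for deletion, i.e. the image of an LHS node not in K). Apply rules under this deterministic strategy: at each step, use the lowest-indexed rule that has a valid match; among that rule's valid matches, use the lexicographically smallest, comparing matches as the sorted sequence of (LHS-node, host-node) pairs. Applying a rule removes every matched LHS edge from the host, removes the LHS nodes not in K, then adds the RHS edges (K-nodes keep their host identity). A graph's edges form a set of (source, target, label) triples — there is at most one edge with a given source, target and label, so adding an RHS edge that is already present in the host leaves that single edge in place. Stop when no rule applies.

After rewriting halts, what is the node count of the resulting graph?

Answer: 3

Rewrite trace:
initial: |V|=3 |E|=4  E = 0-p->0 0-q->0 0-p->1 2-p->2
step 1: apply R2 at {0↦1, 1↦0, 2↦2}  → |V|=3 |E|=3  E = 0-q->0 0-p->1 2-p->2
step 2: apply R2 at {0↦1, 1↦2, 2↦0}  → |V|=3 |E|=2  E = 0-q->0 0-p->1
normal form: no rule applies after step 2
NF nodes: {0:B, 1:C, 2:B}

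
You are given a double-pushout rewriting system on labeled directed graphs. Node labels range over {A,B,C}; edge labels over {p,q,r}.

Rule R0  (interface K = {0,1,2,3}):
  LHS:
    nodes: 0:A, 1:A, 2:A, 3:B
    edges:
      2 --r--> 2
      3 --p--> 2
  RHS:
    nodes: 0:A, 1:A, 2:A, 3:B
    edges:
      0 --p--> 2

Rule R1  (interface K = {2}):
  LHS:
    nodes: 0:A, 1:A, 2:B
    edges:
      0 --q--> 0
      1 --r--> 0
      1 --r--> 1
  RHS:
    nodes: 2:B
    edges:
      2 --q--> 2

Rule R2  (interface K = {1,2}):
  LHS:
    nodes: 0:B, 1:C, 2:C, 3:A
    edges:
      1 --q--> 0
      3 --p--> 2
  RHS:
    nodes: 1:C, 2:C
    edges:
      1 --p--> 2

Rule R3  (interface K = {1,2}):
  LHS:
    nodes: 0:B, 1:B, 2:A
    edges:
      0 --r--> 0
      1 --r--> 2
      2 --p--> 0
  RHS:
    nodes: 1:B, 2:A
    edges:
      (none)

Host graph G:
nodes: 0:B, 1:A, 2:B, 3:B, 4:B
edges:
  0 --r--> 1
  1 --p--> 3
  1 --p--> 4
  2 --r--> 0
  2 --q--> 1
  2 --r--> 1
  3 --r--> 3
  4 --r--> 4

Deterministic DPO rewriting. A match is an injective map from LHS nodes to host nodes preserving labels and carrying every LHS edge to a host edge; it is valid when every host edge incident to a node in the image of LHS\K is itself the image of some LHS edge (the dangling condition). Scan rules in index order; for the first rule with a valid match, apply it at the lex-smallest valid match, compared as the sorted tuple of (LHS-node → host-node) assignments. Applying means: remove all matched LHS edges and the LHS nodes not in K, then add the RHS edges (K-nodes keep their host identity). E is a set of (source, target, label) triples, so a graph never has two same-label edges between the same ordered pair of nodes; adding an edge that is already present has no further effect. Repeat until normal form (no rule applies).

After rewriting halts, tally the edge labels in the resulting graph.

Answer: q:1 r:1

Rewrite trace:
start.  V:5 E:8  edges: 0-r->1 1-p->3 1-p->4 2-r->0 2-q->1 2-r->1 3-r->3 4-r->4
1. fire R3 via {0↦3, 1↦0, 2↦1}  →  V:4 E:5  edges: 1-p->4 2-r->0 2-q->1 2-r->1 4-r->4
2. fire R3 via {0↦4, 1↦2, 2↦1}  →  V:3 E:2  edges: 2-r->0 2-q->1
normal form: no rule applies after step 2
NF edges: [(2, 0, 'r'), (2, 1, 'q')]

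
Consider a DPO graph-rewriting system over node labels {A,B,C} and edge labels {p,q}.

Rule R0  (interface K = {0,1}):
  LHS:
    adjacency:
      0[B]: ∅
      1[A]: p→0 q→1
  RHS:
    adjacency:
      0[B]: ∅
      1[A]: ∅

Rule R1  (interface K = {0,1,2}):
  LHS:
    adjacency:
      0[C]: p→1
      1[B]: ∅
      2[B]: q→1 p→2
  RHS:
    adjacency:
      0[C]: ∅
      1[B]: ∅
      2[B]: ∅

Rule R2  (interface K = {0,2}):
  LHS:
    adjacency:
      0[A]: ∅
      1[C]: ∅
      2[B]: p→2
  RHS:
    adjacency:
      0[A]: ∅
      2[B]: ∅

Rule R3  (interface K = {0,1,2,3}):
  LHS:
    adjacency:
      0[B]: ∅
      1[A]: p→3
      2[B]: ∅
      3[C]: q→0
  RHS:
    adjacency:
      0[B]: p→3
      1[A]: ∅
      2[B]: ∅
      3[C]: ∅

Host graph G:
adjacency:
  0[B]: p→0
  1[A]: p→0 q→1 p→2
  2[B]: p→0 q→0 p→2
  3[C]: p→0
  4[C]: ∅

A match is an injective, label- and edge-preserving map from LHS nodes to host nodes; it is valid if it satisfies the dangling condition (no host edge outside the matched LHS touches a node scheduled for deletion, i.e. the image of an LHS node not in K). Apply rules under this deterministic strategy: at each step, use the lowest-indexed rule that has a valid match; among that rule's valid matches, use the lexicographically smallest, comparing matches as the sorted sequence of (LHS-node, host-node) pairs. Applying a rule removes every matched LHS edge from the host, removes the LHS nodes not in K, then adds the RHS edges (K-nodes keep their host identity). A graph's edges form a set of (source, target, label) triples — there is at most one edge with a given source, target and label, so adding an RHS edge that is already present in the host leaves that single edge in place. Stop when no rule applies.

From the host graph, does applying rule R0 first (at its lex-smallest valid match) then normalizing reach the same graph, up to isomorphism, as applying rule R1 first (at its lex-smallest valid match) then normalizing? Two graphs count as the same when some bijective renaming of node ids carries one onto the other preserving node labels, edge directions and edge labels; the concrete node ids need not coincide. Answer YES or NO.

Answer: YES

Rewrite trace:
branch R0-first: apply at {0↦0, 1↦1} → |E|=6, then 2 more step(s) → NF |V|=4 |E|=2 V={0:B, 1:A, 2:B, 4:C} E=1-p->2 2-p->0
branch R1-first: apply at {0↦3, 1↦0, 2↦2} → |E|=5, then 2 more step(s) → NF |V|=4 |E|=2 V={0:B, 1:A, 2:B, 4:C} E=1-p->2 2-p->0
graphs isomorphic (equal up to label-preserving node renaming)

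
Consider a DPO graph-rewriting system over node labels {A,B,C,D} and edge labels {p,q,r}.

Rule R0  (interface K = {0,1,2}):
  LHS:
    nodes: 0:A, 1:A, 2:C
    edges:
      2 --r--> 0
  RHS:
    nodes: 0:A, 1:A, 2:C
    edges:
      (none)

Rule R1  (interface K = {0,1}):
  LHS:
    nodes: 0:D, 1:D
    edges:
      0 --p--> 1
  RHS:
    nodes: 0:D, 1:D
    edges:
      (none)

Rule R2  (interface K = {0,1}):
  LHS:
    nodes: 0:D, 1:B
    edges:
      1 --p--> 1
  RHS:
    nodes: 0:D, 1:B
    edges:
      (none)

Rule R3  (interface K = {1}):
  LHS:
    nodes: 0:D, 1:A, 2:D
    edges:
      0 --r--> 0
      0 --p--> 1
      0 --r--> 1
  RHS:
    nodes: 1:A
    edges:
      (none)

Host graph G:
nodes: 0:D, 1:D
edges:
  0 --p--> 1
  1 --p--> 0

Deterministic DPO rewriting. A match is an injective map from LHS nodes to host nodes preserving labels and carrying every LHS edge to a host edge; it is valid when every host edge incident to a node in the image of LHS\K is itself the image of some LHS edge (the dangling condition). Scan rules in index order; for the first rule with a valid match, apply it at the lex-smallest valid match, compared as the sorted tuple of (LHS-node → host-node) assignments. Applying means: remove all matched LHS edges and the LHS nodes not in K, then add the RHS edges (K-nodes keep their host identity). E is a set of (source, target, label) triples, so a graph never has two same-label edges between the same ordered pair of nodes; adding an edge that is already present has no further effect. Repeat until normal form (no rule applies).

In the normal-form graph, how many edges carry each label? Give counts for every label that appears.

start.  V:2 E:2  edges: 0-p->1 1-p->0
1. fire R1 via {0↦0, 1↦1}  →  V:2 E:1  edges: 1-p->0
2. fire R1 via {0↦1, 1↦0}  →  V:2 E:0  edges: ∅
normal form: no rule applies after step 2
NF edges: []

Answer: (no edges)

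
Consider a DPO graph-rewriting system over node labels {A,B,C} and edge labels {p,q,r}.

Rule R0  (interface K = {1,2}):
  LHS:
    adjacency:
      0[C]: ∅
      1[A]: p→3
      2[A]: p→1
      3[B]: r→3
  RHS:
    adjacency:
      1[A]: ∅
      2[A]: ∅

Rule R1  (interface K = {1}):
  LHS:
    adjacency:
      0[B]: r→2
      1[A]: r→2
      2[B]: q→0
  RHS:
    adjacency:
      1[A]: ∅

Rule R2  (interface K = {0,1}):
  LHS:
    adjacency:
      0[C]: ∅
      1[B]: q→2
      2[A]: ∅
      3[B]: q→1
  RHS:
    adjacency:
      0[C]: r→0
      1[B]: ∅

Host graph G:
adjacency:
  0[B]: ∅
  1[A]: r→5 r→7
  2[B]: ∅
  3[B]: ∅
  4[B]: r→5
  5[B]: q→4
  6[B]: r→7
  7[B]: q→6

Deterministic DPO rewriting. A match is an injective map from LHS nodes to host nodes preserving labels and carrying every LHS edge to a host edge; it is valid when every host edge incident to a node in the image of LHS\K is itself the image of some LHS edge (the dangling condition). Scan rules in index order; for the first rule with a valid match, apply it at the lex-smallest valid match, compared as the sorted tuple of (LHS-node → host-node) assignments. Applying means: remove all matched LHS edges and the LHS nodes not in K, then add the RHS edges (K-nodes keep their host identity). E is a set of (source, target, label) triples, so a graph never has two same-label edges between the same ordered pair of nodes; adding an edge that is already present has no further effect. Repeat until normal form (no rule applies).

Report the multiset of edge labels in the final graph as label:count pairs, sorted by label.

start.  V:8 E:6  edges: 1-r->5 1-r->7 4-r->5 5-q->4 6-r->7 7-q->6
1. fire R1 via {0↦4, 1↦1, 2↦5}  →  V:6 E:3  edges: 1-r->7 6-r->7 7-q->6
2. fire R1 via {0↦6, 1↦1, 2↦7}  →  V:4 E:0  edges: ∅
final graph: no rule applies after step 2
NF edges: []

Answer: (no edges)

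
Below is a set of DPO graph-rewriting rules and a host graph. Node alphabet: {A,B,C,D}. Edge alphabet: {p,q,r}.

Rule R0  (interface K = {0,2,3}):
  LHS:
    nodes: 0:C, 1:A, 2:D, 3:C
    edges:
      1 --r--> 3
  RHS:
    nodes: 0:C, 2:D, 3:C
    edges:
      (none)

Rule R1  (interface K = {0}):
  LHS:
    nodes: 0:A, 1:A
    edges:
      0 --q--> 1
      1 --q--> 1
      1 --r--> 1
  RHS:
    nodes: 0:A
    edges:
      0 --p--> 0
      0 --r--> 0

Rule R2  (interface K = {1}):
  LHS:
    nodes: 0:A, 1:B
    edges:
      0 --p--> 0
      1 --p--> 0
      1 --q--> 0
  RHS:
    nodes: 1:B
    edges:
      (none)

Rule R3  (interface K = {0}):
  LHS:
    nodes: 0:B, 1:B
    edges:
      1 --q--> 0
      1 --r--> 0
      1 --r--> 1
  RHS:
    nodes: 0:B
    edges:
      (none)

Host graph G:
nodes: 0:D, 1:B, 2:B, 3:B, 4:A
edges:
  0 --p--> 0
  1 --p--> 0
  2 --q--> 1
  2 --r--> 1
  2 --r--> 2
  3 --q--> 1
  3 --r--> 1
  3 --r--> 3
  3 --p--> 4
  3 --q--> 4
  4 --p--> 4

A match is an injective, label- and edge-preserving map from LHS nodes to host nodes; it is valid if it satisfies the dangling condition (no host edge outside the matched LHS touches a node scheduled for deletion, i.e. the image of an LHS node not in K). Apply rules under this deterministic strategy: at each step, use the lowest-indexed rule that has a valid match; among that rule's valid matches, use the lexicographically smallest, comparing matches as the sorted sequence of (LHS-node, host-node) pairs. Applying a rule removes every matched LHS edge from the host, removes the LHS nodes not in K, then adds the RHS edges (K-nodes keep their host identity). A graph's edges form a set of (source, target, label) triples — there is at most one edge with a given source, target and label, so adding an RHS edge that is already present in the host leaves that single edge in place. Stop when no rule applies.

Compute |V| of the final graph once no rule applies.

[0] host  ⇒  5 nodes, 11 edges  {0-p->0 1-p->0 2-q->1 2-r->1 2-r->2 3-q->1 3-r->1 3-r->3 3-p->4 3-q->4 4-p->4}
[1] R2 @ {0↦4, 1↦3}  ⇒  4 nodes, 8 edges  {0-p->0 1-p->0 2-q->1 2-r->1 2-r->2 3-q->1 3-r->1 3-r->3}
[2] R3 @ {0↦1, 1↦2}  ⇒  3 nodes, 5 edges  {0-p->0 1-p->0 3-q->1 3-r->1 3-r->3}
[3] R3 @ {0↦1, 1↦3}  ⇒  2 nodes, 2 edges  {0-p->0 1-p->0}
halt: no rule applies after step 3
NF nodes: {0:D, 1:B}

Answer: 2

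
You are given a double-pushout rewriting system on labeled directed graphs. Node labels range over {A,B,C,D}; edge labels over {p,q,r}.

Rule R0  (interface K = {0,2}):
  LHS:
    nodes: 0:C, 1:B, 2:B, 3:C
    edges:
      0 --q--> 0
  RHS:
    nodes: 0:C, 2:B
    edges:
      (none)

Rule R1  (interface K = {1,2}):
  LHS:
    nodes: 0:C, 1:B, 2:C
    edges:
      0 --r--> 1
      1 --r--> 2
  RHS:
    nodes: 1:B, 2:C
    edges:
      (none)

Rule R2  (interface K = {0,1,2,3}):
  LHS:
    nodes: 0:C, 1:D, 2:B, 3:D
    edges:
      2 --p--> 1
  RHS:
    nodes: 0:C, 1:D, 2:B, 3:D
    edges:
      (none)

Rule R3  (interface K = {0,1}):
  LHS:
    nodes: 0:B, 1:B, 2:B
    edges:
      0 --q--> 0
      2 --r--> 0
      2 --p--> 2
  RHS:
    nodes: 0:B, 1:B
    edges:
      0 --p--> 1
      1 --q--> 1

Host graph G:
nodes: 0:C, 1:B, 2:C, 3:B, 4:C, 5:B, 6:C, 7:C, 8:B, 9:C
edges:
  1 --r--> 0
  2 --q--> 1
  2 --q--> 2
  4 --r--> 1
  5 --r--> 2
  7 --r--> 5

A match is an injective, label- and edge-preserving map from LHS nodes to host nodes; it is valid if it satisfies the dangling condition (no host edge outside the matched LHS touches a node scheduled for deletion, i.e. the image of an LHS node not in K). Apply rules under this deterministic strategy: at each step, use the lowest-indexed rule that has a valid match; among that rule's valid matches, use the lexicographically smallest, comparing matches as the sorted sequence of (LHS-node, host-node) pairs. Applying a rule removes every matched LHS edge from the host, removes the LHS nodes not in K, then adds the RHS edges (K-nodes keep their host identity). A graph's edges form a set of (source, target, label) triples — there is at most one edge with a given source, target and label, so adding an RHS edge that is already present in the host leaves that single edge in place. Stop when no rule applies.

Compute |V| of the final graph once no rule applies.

[0] host  ⇒  10 nodes, 6 edges  {1-r->0 2-q->1 2-q->2 4-r->1 5-r->2 7-r->5}
[1] R0 @ {0↦2, 1↦3, 2↦1, 3↦6}  ⇒  8 nodes, 5 edges  {1-r->0 2-q->1 4-r->1 5-r->2 7-r->5}
[2] R1 @ {0↦4, 1↦1, 2↦0}  ⇒  7 nodes, 3 edges  {2-q->1 5-r->2 7-r->5}
[3] R1 @ {0↦7, 1↦5, 2↦2}  ⇒  6 nodes, 1 edges  {2-q->1}
final graph: no rule applies after step 3
NF nodes: {0:C, 1:B, 2:C, 5:B, 8:B, 9:C}

Answer: 6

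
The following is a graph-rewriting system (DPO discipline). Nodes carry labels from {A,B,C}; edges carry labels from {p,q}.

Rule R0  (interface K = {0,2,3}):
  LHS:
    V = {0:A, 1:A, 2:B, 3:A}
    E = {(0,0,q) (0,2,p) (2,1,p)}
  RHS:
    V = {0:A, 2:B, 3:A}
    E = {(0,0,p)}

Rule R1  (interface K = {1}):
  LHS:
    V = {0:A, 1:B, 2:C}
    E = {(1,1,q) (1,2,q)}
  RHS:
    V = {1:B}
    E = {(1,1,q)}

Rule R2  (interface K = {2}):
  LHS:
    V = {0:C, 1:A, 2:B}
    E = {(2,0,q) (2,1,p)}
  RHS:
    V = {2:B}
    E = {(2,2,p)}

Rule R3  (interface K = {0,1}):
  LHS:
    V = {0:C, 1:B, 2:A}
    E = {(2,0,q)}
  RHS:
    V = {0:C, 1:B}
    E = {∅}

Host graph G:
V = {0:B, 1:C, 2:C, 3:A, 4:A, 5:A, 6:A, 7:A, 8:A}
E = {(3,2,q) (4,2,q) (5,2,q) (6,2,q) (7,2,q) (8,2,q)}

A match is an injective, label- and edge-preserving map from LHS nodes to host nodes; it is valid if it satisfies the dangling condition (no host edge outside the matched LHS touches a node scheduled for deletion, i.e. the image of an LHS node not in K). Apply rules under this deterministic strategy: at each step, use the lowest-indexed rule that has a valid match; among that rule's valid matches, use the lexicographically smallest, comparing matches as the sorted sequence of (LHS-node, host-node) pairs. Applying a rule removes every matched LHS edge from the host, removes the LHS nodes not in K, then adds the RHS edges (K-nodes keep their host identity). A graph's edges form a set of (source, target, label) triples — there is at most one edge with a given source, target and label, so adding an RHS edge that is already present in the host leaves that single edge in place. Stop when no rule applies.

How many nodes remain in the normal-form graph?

Answer: 3

Steps:
initial: |V|=9 |E|=6  E = 3-q->2 4-q->2 5-q->2 6-q->2 7-q->2 8-q->2
step 1: apply R3 at {0↦2, 1↦0, 2↦3}  → |V|=8 |E|=5  E = 4-q->2 5-q->2 6-q->2 7-q->2 8-q->2
step 2: apply R3 at {0↦2, 1↦0, 2↦4}  → |V|=7 |E|=4  E = 5-q->2 6-q->2 7-q->2 8-q->2
step 3: apply R3 at {0↦2, 1↦0, 2↦5}  → |V|=6 |E|=3  E = 6-q->2 7-q->2 8-q->2
step 4: apply R3 at {0↦2, 1↦0, 2↦6}  → |V|=5 |E|=2  E = 7-q->2 8-q->2
step 5: apply R3 at {0↦2, 1↦0, 2↦7}  → |V|=4 |E|=1  E = 8-q->2
step 6: apply R3 at {0↦2, 1↦0, 2↦8}  → |V|=3 |E|=0  E = ∅
final graph: no rule applies after step 6
NF nodes: {0:B, 1:C, 2:C}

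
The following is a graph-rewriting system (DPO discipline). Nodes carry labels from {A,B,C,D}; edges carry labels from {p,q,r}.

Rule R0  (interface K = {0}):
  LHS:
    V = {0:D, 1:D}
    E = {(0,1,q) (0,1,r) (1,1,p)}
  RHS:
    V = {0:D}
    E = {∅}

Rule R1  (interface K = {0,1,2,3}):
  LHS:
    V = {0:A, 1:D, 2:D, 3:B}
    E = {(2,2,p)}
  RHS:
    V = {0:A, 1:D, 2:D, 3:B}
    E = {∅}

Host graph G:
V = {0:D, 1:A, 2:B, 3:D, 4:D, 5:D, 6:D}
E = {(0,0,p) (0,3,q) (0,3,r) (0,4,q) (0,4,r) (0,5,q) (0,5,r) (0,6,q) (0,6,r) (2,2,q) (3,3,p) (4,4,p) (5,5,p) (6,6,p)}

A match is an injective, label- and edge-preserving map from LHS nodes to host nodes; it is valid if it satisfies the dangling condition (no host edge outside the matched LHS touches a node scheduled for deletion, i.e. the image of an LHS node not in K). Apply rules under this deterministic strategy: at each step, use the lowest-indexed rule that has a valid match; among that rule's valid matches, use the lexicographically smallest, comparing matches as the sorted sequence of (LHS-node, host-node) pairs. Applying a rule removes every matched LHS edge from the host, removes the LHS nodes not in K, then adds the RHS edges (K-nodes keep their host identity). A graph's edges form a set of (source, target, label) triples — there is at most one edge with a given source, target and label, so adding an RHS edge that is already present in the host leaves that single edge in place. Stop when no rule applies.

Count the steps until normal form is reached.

Answer: 4

Rewrite trace:
start.  V:7 E:14  edges: 0-p->0 0-q->3 0-r->3 0-q->4 0-r->4 0-q->5 0-r->5 0-q->6 0-r->6 2-q->2 3-p->3 4-p->4 5-p->5 6-p->6
1. fire R0 via {0↦0, 1↦3}  →  V:6 E:11  edges: 0-p->0 0-q->4 0-r->4 0-q->5 0-r->5 0-q->6 0-r->6 2-q->2 4-p->4 5-p->5 6-p->6
2. fire R0 via {0↦0, 1↦4}  →  V:5 E:8  edges: 0-p->0 0-q->5 0-r->5 0-q->6 0-r->6 2-q->2 5-p->5 6-p->6
3. fire R0 via {0↦0, 1↦5}  →  V:4 E:5  edges: 0-p->0 0-q->6 0-r->6 2-q->2 6-p->6
4. fire R0 via {0↦0, 1↦6}  →  V:3 E:2  edges: 0-p->0 2-q->2
halt: no rule applies after step 4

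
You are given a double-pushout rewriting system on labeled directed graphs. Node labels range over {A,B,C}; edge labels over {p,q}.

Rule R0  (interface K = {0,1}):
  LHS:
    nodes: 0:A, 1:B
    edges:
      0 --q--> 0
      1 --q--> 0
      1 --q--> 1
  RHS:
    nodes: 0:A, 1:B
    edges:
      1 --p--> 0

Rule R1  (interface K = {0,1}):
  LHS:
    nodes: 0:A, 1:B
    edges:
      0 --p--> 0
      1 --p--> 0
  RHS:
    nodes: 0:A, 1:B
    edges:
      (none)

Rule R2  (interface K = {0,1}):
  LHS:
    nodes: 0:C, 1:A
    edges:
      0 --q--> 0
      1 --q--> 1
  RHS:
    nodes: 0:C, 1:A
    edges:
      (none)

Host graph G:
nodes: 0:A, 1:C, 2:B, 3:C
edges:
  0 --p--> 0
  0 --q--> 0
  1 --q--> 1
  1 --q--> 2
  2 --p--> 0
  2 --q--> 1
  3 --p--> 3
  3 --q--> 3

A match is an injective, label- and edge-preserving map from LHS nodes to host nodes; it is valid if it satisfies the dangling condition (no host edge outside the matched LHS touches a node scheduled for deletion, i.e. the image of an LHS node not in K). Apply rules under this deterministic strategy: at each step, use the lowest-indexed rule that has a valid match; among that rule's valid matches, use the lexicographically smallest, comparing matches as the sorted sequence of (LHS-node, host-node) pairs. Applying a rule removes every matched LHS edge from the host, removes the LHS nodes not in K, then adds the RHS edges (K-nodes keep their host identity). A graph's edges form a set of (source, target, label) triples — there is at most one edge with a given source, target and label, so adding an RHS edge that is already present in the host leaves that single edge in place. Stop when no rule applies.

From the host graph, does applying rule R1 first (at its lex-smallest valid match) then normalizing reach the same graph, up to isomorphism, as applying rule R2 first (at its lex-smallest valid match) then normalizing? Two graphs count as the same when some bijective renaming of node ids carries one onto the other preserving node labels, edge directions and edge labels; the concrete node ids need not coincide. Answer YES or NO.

Answer: YES

Rewrite trace:
branch R1-first: apply at {0↦0, 1↦2} → |E|=6, then 1 more step(s) → NF |V|=4 |E|=4 V={0:A, 1:C, 2:B, 3:C} E=1-q->2 2-q->1 3-p->3 3-q->3
branch R2-first: apply at {0↦1, 1↦0} → |E|=6, then 1 more step(s) → NF |V|=4 |E|=4 V={0:A, 1:C, 2:B, 3:C} E=1-q->2 2-q->1 3-p->3 3-q->3
graphs isomorphic (equal up to label-preserving node renaming)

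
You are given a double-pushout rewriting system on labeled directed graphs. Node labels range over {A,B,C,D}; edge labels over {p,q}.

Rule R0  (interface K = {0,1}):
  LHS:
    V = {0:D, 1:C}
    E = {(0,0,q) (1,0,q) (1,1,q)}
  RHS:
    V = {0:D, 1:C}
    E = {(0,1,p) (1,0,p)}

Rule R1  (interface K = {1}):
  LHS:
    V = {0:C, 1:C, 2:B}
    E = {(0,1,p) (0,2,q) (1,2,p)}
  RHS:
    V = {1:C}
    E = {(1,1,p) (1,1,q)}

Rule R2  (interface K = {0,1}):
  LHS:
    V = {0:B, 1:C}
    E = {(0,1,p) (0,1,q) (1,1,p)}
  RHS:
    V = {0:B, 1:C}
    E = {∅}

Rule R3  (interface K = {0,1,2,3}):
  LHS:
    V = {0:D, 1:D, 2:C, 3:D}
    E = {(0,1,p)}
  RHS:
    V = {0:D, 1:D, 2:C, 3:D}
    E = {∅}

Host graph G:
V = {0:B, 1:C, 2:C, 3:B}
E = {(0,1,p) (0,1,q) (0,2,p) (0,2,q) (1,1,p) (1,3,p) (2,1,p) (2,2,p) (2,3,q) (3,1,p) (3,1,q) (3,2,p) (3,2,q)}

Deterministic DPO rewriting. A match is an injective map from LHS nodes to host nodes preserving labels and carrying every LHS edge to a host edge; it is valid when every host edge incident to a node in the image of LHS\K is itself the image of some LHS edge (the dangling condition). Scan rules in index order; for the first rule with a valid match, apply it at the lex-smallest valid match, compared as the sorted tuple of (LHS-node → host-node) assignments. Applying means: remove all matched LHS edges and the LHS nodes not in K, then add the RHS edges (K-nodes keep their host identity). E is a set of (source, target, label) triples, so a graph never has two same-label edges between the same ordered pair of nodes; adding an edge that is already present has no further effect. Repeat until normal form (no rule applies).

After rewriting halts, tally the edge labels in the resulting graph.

[0] host  ⇒  4 nodes, 13 edges  {0-p->1 0-q->1 0-p->2 0-q->2 1-p->1 1-p->3 2-p->1 2-p->2 2-q->3 3-p->1 3-q->1 3-p->2 3-q->2}
[1] R2 @ {0↦0, 1↦1}  ⇒  4 nodes, 10 edges  {0-p->2 0-q->2 1-p->3 2-p->1 2-p->2 2-q->3 3-p->1 3-q->1 3-p->2 3-q->2}
[2] R2 @ {0↦0, 1↦2}  ⇒  4 nodes, 7 edges  {1-p->3 2-p->1 2-q->3 3-p->1 3-q->1 3-p->2 3-q->2}
normal form: no rule applies after step 2
NF edges: [(1, 3, 'p'), (2, 1, 'p'), (2, 3, 'q'), (3, 1, 'p'), (3, 1, 'q'), (3, 2, 'p'), (3, 2, 'q')]

Answer: p:4 q:3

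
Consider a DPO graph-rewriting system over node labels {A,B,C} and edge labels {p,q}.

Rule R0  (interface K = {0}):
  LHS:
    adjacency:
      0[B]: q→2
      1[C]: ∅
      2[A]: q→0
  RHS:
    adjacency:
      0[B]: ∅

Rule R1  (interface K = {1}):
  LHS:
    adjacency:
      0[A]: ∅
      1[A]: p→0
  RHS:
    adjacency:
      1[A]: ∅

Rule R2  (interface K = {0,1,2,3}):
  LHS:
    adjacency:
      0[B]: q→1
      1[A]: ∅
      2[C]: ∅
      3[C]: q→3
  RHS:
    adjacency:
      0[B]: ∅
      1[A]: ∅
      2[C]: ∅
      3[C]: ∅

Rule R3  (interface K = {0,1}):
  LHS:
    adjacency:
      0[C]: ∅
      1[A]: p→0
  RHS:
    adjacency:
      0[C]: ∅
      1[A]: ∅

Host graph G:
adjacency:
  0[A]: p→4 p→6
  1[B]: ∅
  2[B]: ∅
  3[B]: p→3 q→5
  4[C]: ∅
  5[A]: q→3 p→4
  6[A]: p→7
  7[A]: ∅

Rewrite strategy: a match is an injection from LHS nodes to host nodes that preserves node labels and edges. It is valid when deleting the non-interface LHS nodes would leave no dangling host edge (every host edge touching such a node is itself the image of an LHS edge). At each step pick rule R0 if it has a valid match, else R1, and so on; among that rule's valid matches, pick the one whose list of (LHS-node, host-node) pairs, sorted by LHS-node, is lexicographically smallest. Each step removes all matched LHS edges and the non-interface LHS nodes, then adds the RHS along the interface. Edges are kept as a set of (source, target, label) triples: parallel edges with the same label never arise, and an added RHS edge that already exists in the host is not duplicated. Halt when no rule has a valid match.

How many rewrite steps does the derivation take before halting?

initial: |V|=8 |E|=7  E = 0-p->4 0-p->6 3-p->3 3-q->5 5-q->3 5-p->4 6-p->7
step 1: apply R1 at {0↦7, 1↦6}  → |V|=7 |E|=6  E = 0-p->4 0-p->6 3-p->3 3-q->5 5-q->3 5-p->4
step 2: apply R1 at {0↦6, 1↦0}  → |V|=6 |E|=5  E = 0-p->4 3-p->3 3-q->5 5-q->3 5-p->4
step 3: apply R3 at {0↦4, 1↦0}  → |V|=6 |E|=4  E = 3-p->3 3-q->5 5-q->3 5-p->4
step 4: apply R3 at {0↦4, 1↦5}  → |V|=6 |E|=3  E = 3-p->3 3-q->5 5-q->3
step 5: apply R0 at {0↦3, 1↦4, 2↦5}  → |V|=4 |E|=1  E = 3-p->3
normal form: no rule applies after step 5

Answer: 5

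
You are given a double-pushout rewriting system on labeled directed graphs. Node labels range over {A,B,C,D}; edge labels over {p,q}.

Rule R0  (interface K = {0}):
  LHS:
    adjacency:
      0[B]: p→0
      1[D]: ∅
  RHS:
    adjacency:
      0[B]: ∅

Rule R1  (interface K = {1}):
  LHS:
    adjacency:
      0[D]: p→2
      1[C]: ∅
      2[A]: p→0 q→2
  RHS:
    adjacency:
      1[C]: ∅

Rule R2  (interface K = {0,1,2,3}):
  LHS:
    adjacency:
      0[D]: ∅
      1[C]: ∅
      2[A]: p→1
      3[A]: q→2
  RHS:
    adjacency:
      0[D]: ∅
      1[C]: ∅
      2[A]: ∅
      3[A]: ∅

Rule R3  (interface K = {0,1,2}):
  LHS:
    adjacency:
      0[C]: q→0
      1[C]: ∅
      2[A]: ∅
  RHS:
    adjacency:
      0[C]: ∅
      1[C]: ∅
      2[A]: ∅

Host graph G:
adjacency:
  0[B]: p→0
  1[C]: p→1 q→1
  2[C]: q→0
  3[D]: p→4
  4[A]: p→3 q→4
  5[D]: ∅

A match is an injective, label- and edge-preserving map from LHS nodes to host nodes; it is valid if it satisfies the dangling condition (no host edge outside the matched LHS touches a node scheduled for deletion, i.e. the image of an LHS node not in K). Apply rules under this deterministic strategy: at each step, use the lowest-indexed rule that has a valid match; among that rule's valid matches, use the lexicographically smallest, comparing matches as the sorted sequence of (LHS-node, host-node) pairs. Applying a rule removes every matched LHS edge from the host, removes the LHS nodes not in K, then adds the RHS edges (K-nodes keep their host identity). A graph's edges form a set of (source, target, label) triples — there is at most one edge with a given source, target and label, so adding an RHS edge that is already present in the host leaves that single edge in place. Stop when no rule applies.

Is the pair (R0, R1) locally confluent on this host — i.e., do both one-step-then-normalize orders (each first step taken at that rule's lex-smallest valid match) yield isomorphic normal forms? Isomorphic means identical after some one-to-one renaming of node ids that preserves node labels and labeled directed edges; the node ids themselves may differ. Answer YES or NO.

Answer: YES

Steps:
branch R0-first: apply at {0↦0, 1↦5} → |E|=6, then 1 more step(s) → NF |V|=3 |E|=3 V={0:B, 1:C, 2:C} E=1-p->1 1-q->1 2-q->0
branch R1-first: apply at {0↦3, 1↦1, 2↦4} → |E|=4, then 1 more step(s) → NF |V|=3 |E|=3 V={0:B, 1:C, 2:C} E=1-p->1 1-q->1 2-q->0
graphs isomorphic (equal up to label-preserving node renaming)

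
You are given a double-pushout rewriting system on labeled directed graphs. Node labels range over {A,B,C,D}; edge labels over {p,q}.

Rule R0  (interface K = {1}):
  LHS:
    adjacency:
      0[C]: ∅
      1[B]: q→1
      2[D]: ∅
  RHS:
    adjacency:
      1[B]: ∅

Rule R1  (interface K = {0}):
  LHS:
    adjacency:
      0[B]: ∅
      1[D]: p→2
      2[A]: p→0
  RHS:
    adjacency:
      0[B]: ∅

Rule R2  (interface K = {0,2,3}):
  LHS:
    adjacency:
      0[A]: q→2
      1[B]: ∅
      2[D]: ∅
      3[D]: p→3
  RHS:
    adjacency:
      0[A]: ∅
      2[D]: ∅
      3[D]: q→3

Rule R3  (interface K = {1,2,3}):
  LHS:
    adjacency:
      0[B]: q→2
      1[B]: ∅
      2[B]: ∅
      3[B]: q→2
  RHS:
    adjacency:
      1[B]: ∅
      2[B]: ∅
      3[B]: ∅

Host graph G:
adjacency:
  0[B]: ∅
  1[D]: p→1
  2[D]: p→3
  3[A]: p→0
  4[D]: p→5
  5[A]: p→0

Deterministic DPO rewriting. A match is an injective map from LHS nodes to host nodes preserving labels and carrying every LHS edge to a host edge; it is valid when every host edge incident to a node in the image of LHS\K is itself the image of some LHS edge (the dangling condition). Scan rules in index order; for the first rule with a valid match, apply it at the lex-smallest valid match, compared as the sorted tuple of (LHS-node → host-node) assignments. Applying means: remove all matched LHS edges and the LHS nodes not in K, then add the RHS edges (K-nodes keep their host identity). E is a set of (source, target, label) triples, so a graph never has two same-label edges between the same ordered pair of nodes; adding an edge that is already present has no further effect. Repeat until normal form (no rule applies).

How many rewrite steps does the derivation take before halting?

Answer: 2

Steps:
start.  V:6 E:5  edges: 1-p->1 2-p->3 3-p->0 4-p->5 5-p->0
1. fire R1 via {0↦0, 1↦2, 2↦3}  →  V:4 E:3  edges: 1-p->1 4-p->5 5-p->0
2. fire R1 via {0↦0, 1↦4, 2↦5}  →  V:2 E:1  edges: 1-p->1
halt: no rule applies after step 2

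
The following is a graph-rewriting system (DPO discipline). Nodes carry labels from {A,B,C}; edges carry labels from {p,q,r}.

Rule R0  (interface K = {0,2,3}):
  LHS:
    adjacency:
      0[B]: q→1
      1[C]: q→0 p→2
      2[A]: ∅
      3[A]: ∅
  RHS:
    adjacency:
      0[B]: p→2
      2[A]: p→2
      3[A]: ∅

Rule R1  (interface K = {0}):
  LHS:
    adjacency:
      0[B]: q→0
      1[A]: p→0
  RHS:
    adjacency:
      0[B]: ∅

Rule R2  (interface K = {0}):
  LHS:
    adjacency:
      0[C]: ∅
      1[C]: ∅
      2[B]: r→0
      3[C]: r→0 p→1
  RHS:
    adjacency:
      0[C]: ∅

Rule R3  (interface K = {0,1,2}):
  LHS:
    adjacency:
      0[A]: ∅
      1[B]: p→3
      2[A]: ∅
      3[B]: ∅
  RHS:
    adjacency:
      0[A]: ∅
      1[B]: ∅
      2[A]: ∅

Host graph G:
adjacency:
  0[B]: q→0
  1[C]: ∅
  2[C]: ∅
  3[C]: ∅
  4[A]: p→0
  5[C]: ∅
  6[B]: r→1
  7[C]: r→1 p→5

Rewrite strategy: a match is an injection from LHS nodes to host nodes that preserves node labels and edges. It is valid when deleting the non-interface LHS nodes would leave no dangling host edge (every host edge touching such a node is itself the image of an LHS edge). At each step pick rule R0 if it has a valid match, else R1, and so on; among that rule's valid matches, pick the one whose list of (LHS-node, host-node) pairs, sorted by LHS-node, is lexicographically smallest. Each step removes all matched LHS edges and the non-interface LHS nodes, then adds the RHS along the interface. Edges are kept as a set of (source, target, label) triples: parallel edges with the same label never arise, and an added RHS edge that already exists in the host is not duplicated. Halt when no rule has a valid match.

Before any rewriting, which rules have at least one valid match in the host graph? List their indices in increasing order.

R0: no valid match — LHS pattern not found
R1: 1 valid match — {0↦0, 1↦4}
R2: 1 valid match — {0↦1, 1↦5, 2↦6, 3↦7}
R3: no valid match — LHS pattern not found

Answer: [R1,R2]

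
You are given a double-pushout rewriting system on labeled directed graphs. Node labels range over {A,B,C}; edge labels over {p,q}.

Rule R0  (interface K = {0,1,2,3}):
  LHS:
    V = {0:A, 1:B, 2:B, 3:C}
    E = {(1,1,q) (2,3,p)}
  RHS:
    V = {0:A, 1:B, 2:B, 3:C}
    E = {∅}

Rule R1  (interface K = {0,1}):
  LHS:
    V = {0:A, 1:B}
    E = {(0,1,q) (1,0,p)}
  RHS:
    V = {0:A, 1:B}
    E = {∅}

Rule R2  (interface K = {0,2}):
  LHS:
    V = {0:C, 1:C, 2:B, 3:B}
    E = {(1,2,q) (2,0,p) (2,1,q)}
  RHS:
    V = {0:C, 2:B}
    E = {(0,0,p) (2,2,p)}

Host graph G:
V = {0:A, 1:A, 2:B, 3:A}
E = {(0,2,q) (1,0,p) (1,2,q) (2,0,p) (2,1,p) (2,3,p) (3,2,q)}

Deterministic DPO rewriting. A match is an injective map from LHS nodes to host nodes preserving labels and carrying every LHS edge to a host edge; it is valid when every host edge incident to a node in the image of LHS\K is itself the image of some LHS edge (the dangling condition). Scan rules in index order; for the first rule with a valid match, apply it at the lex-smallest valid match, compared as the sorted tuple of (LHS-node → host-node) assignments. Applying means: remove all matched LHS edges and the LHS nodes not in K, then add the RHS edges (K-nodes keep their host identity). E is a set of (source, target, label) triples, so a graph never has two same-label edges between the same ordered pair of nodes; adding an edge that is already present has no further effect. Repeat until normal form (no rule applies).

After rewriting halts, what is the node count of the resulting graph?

[0] host  ⇒  4 nodes, 7 edges  {0-q->2 1-p->0 1-q->2 2-p->0 2-p->1 2-p->3 3-q->2}
[1] R1 @ {0↦0, 1↦2}  ⇒  4 nodes, 5 edges  {1-p->0 1-q->2 2-p->1 2-p->3 3-q->2}
[2] R1 @ {0↦1, 1↦2}  ⇒  4 nodes, 3 edges  {1-p->0 2-p->3 3-q->2}
[3] R1 @ {0↦3, 1↦2}  ⇒  4 nodes, 1 edges  {1-p->0}
halt: no rule applies after step 3
NF nodes: {0:A, 1:A, 2:B, 3:A}

Answer: 4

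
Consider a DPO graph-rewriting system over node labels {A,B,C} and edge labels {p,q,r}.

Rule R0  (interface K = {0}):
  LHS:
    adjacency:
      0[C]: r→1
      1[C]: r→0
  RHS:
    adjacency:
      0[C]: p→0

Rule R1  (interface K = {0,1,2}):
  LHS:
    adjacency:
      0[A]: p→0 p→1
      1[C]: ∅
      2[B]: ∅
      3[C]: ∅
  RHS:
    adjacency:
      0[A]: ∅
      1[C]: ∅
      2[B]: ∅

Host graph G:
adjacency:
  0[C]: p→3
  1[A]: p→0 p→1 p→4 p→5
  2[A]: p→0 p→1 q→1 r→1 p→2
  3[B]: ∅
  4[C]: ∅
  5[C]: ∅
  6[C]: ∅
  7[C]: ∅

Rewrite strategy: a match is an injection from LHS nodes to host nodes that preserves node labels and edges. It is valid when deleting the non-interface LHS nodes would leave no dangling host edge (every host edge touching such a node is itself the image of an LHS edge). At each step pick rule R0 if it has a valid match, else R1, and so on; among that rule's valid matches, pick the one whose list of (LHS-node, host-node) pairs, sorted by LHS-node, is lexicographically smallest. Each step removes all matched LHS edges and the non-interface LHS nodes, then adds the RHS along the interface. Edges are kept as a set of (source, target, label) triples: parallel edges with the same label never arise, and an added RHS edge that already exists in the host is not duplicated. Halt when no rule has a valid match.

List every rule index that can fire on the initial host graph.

Answer: [R1]

Derivation:
R0: no valid match — LHS pattern not found
R1: 8 valid matches — {0↦1, 1↦0, 2↦3, 3↦6}, {0↦1, 1↦0, 2↦3, 3↦7}, {0↦1, 1↦4, 2↦3, 3↦6} (+5 more)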